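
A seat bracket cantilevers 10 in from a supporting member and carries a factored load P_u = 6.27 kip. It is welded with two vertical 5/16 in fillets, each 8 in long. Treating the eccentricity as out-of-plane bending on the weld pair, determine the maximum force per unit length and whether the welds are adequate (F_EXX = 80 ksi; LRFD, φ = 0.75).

f_max ≈ 2.97 kip/in; adequate

L_w = 2 × 8 = 16 in; section modulus (unit throat) S = 2 × L²/6 = 21.33 in².
Direct shear f_v = P/L_w = 6.27/16 = 0.3919 kip/in.
Moment M = P × e = 6.27 × 10 = 62.7 kip·in; bending f_b = M/S = 2.939 kip/in.
f_max = √(f_v² + f_b²) = √(0.3919² + 2.939²) = 2.965 kip/in.
φr_n = 0.75 × 0.6 × 80 × (0.707 × 0.3125) = 7.954 kip/in → adequate.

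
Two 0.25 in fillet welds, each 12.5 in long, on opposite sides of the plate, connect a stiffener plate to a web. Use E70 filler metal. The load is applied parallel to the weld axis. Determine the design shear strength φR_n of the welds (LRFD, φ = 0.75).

E70XX → F_EXX = 70 ksi.
Effective throat t_e = 0.707 × 0.25 = 0.1767 in.
Total length L = 25 in; A_we = 0.1767 × 25 = 4.419 in².
F_nw = 0.6 F_EXX = 0.6 × 70 = 42 ksi.
φR_n = 0.75 × 42 × 4.419 = 139.2 kips.

φR_n ≈ 139 kips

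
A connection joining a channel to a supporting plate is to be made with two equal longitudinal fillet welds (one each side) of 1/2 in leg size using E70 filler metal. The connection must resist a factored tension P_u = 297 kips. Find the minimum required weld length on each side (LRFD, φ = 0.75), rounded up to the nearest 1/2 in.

E70XX → F_EXX = 70 ksi.
Throat t_e = 0.707 × 0.5 = 0.3535 in.
φr_n = 0.75 × 0.6 × 70 × 0.3535 = 11.14 kips/in.
L_req = P_u / φr_n = 297 / 11.14 = 26.67 in total.
Per side: 26.67 / 2 = 13.34 in.
Round up → use L = 13.5 in on each side.

L = 13.5 in on each side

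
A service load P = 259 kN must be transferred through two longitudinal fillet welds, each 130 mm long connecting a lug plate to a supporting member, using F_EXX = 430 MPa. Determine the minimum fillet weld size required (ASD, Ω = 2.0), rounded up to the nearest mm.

Total weld length L = 260 mm.
Required throat t_e = P × Ω / (0.6 F_EXX × L) = 259 × 2.0 / (0.6 × 430 × 260 × 10⁻³) = 7.722 mm.
Required leg w = t_e / 0.707 = 10.92 mm → use 11 mm.

w = 11 mm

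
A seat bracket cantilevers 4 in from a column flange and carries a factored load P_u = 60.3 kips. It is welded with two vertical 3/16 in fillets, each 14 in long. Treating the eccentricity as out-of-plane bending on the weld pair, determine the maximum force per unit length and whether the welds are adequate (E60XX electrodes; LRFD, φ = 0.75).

E60XX → F_EXX = 60 ksi.
L_w = 2 × 14 = 28 in; section modulus (unit throat) S = 2 × L²/6 = 65.33 in².
Direct shear f_v = P/L_w = 60.3/28 = 2.154 kip/in.
Moment M = P × e = 60.3 × 4 = 241.2 kip·in; bending f_b = M/S = 3.692 kip/in.
f_max = √(f_v² + f_b²) = √(2.154² + 3.692²) = 4.274 kip/in.
φr_n = 0.75 × 0.6 × 60 × (0.707 × 0.1875) = 3.579 kip/in → NOT adequate.

f_max ≈ 4.27 kip/in; NOT adequate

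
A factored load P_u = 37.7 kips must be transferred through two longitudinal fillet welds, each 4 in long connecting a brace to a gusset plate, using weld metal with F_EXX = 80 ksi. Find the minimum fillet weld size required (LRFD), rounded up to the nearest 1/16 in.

Total weld length L = 8 in.
Required throat t_e = P_u / (φ × 0.6 F_EXX × L) = 37.7 / (0.75 × 0.6 × 80 × 8) = 0.1309 in.
Required leg w = t_e / 0.707 = 0.1852 in → use 3/16 in.

w = 3/16 in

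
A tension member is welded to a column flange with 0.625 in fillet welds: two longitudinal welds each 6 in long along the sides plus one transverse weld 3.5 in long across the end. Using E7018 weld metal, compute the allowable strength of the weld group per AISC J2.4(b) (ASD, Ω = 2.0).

R_n/Ω ≈ 144 kips

E70XX → F_EXX = 70 ksi.
t_e = 0.707 × 0.625 = 0.4419 in.
R_nwl = 0.6 × 70 × 0.4419 × 12 = 222.7 kips (longitudinal, 2 welds).
R_nwt = 0.6 × 70 × 0.4419 × 3.5 = 64.96 kips (transverse, base value).
(i) R_nwl + R_nwt = 287.7 kips; (ii) 0.85 R_nwl + 1.5 R_nwt = 286.7 kips.
R_n = max = 287.7 kips [governs: (i)]; R_n/Ω = 143.8 kips.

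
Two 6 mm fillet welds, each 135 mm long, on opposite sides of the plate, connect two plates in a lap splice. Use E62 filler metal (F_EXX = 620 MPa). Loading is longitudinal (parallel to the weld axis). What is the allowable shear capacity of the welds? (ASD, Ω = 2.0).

Effective throat t_e = 0.707 × 6 = 4.242 mm.
Total length L = 270 mm; A_we = 4.242 × 270 = 1145 mm².
F_nw = 0.6 F_EXX = 0.6 × 620 = 372 MPa.
R_n = 372 × 1145 × 10⁻³ = 426.1 kN; R_n/Ω = 426.1/2.0 = 213 kN.

R_n/Ω ≈ 213 kN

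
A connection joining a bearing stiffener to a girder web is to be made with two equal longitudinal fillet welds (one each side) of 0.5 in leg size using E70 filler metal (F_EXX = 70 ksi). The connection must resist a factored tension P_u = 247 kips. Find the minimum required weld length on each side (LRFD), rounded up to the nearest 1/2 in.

L = 11.5 in on each side

Throat t_e = 0.707 × 0.5 = 0.3535 in.
φr_n = 0.75 × 0.6 × 70 × 0.3535 = 11.14 kips/in.
L_req = P_u / φr_n = 247 / 11.14 = 22.18 in total.
Per side: 22.18 / 2 = 11.09 in.
Round up → use L = 11.5 in on each side.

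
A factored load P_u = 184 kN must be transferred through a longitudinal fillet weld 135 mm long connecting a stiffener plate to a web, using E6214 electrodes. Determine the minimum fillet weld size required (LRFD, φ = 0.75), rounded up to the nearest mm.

E62XX → F_EXX = 620 MPa.
Total weld length L = 135 mm.
Required throat t_e = P_u / (φ × 0.6 F_EXX × L) = 184 / (0.75 × 0.6 × 620 × 135 × 10⁻³) = 4.885 mm.
Required leg w = t_e / 0.707 = 6.91 mm → use 7 mm.

w = 7 mm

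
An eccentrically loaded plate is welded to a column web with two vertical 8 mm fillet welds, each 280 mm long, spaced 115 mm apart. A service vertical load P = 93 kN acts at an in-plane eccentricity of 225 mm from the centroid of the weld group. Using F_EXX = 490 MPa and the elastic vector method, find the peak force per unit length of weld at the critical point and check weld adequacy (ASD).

f_max ≈ 656 N/mm; adequate

Total weld length L_w = 560 mm. Treat welds as unit-width lines.
Polar moment about centroid: J = 2[d³/12 + d(b/2)²] = 2[280³/12 + 280×57.5²] = 5510000 mm³.
Direct shear f_v = P/L_w = 93×10³ / 560 = 166.1 N/mm (vertical).
Torsion M = P·e = 93×10³ × 225 = 20925000 N·mm.
Critical point at (x, y) = (57.5, 140) from centroid. f_tx = M·y/J = 531.7 N/mm; f_ty = M·x/J = 218.4 N/mm.
Resultant f_max = √[f_tx² + (f_v + f_ty)²] = √[531.7² + (166.1 + 218.4)²] = 656.1 N/mm.
Capacity per unit length: r_n/Ω = (1/2.0) × 0.6 × 490 × (0.707 × 8) = 831.4 N/mm.
656.1 ≤ 831.4 → adequate.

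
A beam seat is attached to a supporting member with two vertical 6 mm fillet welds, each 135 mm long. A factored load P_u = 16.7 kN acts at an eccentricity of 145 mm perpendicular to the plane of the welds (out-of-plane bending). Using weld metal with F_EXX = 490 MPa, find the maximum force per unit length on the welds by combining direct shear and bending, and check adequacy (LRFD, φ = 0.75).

L_w = 2 × 135 = 270 mm; section modulus (unit throat) S = 2 × L²/6 = 6075 mm².
Direct shear f_v = P/L_w = 16.7×10³/270 = 61.85 N/mm.
Moment M = P × e = 16.7×10³ × 145 = 2421500 N·mm; bending f_b = M/S = 398.6 N/mm.
f_max = √(f_v² + f_b²) = √(61.85² + 398.6²) = 403.4 N/mm.
φr_n = 0.75 × 0.6 × 490 × (0.707 × 6) = 935.4 N/mm → adequate.

f_max ≈ 403 N/mm; adequate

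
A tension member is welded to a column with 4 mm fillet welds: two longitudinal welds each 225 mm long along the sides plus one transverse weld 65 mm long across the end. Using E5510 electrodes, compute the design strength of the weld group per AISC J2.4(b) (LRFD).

E55XX → F_EXX = 550 MPa.
t_e = 0.707 × 4 = 2.828 mm.
R_nwl = 0.6 × 550 × 2.828 × 450 × 10⁻³ = 420 kN (longitudinal, 2 welds).
R_nwt = 0.6 × 550 × 2.828 × 65 × 10⁻³ = 60.66 kN (transverse, base value).
(i) R_nwl + R_nwt = 480.6 kN; (ii) 0.85 R_nwl + 1.5 R_nwt = 448 kN.
R_n = max = 480.6 kN [governs: (i)]; φR_n = 360.5 kN.

φR_n ≈ 360 kN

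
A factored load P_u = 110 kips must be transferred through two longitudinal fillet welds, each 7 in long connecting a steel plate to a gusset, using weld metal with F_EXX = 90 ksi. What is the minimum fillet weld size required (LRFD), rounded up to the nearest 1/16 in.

Total weld length L = 14 in.
Required throat t_e = P_u / (φ × 0.6 F_EXX × L) = 110 / (0.75 × 0.6 × 90 × 14) = 0.194 in.
Required leg w = t_e / 0.707 = 0.2744 in → use 5/16 in.

w = 5/16 in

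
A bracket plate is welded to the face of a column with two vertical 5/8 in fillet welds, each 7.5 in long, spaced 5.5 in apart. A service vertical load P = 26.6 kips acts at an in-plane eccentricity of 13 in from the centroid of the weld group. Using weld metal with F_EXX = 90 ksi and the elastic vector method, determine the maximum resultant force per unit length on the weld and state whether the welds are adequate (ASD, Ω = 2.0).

Total weld length L_w = 15 in. Treat welds as unit-width lines.
Polar moment about centroid: J = 2[d³/12 + d(b/2)²] = 2[7.5³/12 + 7.5×2.75²] = 183.8 in³.
Direct shear f_v = P/L_w = 26.6 / 15 = 1.773 kip/in (vertical).
Torsion M = P·e = 26.6 × 13 = 345.8 kip·in.
Critical point at (x, y) = (2.75, 3.75) from centroid. f_tx = M·y/J = 7.057 kip/in; f_ty = M·x/J = 5.175 kip/in.
Resultant f_max = √[f_tx² + (f_v + f_ty)²] = √[7.057² + (1.773 + 5.175)²] = 9.904 kip/in.
Capacity per unit length: r_n/Ω = (1/2.0) × 0.6 × 90 × (0.707 × 0.625) = 11.93 kip/in.
9.904 ≤ 11.93 → adequate.

f_max ≈ 9.9 kip/in; adequate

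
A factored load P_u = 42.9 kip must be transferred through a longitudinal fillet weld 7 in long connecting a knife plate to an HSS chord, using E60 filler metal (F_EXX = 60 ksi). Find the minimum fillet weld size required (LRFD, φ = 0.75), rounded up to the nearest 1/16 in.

w = 3/8 in

Total weld length L = 7 in.
Required throat t_e = P_u / (φ × 0.6 F_EXX × L) = 42.9 / (0.75 × 0.6 × 60 × 7) = 0.227 in.
Required leg w = t_e / 0.707 = 0.3211 in → use 3/8 in.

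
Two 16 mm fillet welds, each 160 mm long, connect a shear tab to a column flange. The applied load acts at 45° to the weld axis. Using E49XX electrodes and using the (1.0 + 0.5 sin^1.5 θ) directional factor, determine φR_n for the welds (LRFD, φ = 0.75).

E49XX → F_EXX = 490 MPa.
t_e = 0.707 × 16 = 11.31 mm; A_we = 11.31 × 320 = 3620 mm².
Directional factor: 1.0 + 0.5 sin^1.5(45°) = 1.297.
F_nw = 0.6 × 490 × 1.297 = 381.4 MPa.
φR_n = 0.75 × 381.4 × 3620 × 10⁻³ = 1035 kN.

φR_n ≈ 1040 kN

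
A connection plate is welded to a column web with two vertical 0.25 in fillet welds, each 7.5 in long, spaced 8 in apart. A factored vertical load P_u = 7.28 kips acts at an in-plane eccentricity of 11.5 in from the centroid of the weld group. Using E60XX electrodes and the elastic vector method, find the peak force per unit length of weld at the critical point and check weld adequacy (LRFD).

E60XX → F_EXX = 60 ksi.
Total weld length L_w = 15 in. Treat welds as unit-width lines.
Polar moment about centroid: J = 2[d³/12 + d(b/2)²] = 2[7.5³/12 + 7.5×4²] = 310.3 in³.
Direct shear f_v = P/L_w = 7.28 / 15 = 0.4853 kip/in (vertical).
Torsion M = P·e = 7.28 × 11.5 = 83.72 kip·in.
Critical point at (x, y) = (4, 3.75) from centroid. f_tx = M·y/J = 1.012 kip/in; f_ty = M·x/J = 1.079 kip/in.
Resultant f_max = √[f_tx² + (f_v + f_ty)²] = √[1.012² + (0.4853 + 1.079)²] = 1.863 kip/in.
Capacity per unit length: φr_n = 0.75 × 0.6 × 60 × (0.707 × 0.25) = 4.772 kip/in.
1.863 ≤ 4.772 → adequate.

f_max ≈ 1.86 kip/in; adequate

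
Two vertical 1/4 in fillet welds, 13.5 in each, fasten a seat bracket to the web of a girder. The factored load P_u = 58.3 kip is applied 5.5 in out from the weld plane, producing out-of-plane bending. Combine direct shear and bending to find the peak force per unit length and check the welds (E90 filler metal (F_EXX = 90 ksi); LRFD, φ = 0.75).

L_w = 2 × 13.5 = 27 in; section modulus (unit throat) S = 2 × L²/6 = 60.75 in².
Direct shear f_v = P/L_w = 58.3/27 = 2.159 kip/in.
Moment M = P × e = 58.3 × 5.5 = 320.65 kip·in; bending f_b = M/S = 5.278 kip/in.
f_max = √(f_v² + f_b²) = √(2.159² + 5.278²) = 5.703 kip/in.
φr_n = 0.75 × 0.6 × 90 × (0.707 × 0.25) = 7.158 kip/in → adequate.

f_max ≈ 5.7 kip/in; adequate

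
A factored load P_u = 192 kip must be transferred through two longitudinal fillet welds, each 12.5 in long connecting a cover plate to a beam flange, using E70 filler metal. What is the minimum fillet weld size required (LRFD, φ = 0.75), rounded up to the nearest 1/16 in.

w = 3/8 in

E70XX → F_EXX = 70 ksi.
Total weld length L = 25 in.
Required throat t_e = P_u / (φ × 0.6 F_EXX × L) = 192 / (0.75 × 0.6 × 70 × 25) = 0.2438 in.
Required leg w = t_e / 0.707 = 0.3449 in → use 3/8 in.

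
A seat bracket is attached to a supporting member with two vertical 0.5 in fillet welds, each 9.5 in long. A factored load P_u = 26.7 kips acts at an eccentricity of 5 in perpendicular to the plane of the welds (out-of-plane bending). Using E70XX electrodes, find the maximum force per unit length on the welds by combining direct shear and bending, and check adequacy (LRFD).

E70XX → F_EXX = 70 ksi.
L_w = 2 × 9.5 = 19 in; section modulus (unit throat) S = 2 × L²/6 = 30.08 in².
Direct shear f_v = P/L_w = 26.7/19 = 1.405 kip/in.
Moment M = P × e = 26.7 × 5 = 133.5 kip·in; bending f_b = M/S = 4.438 kip/in.
f_max = √(f_v² + f_b²) = √(1.405² + 4.438²) = 4.655 kip/in.
φr_n = 0.75 × 0.6 × 70 × (0.707 × 0.5) = 11.14 kip/in → adequate.

f_max ≈ 4.65 kip/in; adequate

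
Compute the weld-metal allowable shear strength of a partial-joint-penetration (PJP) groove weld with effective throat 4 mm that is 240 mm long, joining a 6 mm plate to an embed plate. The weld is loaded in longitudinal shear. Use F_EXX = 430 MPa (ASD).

Effective throat (given) t_e = 4 mm.
A_we = 4 × 240 = 960 mm².
F_nw = 0.6 F_EXX = 258 MPa.
R_n/Ω = (258 × 960) / 2.0 × 10⁻³ = 123.8 kN.

R_n/Ω ≈ 124 kN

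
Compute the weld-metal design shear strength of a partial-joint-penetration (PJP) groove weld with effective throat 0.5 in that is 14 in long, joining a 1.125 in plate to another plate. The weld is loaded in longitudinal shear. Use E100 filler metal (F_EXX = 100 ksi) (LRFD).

φR_n ≈ 315 kips

Effective throat (given) t_e = 0.5 in.
A_we = 0.5 × 14 = 7 in².
F_nw = 0.6 F_EXX = 60 ksi.
φR_n = 0.75 × 60 × 7 = 315 kips.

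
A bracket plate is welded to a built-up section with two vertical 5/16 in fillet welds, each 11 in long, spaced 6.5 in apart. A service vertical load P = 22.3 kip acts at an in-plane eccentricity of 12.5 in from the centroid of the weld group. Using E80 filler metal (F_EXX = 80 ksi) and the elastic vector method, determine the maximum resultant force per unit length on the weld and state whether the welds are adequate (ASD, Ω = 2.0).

f_max ≈ 4.52 kip/in; adequate

Total weld length L_w = 22 in. Treat welds as unit-width lines.
Polar moment about centroid: J = 2[d³/12 + d(b/2)²] = 2[11³/12 + 11×3.25²] = 454.2 in³.
Direct shear f_v = P/L_w = 22.3 / 22 = 1.014 kip/in (vertical).
Torsion M = P·e = 22.3 × 12.5 = 278.75 kip·in.
Critical point at (x, y) = (3.25, 5.5) from centroid. f_tx = M·y/J = 3.375 kip/in; f_ty = M·x/J = 1.995 kip/in.
Resultant f_max = √[f_tx² + (f_v + f_ty)²] = √[3.375² + (1.014 + 1.995)²] = 4.521 kip/in.
Capacity per unit length: r_n/Ω = (1/2.0) × 0.6 × 80 × (0.707 × 0.3125) = 5.302 kip/in.
4.521 ≤ 5.302 → adequate.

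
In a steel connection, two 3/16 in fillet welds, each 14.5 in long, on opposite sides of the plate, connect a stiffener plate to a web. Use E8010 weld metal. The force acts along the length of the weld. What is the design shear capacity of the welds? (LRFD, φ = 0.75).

E80XX → F_EXX = 80 ksi.
Effective throat t_e = 0.707 × 0.1875 = 0.1326 in.
Total length L = 29 in; A_we = 0.1326 × 29 = 3.844 in².
F_nw = 0.6 F_EXX = 0.6 × 80 = 48 ksi.
φR_n = 0.75 × 48 × 3.844 = 138.4 kips.

φR_n ≈ 138 kips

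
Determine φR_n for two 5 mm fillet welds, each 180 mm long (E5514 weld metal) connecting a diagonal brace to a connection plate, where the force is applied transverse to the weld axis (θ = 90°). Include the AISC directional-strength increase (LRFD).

E55XX → F_EXX = 550 MPa.
t_e = 0.707 × 5 = 3.535 mm; A_we = 3.535 × 360 = 1273 mm².
Directional factor: 1.0 + 0.5 sin^1.5(90°) = 1.5.
F_nw = 0.6 × 550 × 1.5 = 495 MPa.
φR_n = 0.75 × 495 × 1273 × 10⁻³ = 472.5 kN.

φR_n ≈ 472 kN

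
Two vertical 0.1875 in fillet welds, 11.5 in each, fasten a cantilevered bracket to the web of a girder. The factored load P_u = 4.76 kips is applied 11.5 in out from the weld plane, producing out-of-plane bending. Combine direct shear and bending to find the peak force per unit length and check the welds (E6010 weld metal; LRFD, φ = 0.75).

f_max ≈ 1.26 kip/in; adequate

E60XX → F_EXX = 60 ksi.
L_w = 2 × 11.5 = 23 in; section modulus (unit throat) S = 2 × L²/6 = 44.08 in².
Direct shear f_v = P/L_w = 4.76/23 = 0.207 kip/in.
Moment M = P × e = 4.76 × 11.5 = 54.74 kip·in; bending f_b = M/S = 1.242 kip/in.
f_max = √(f_v² + f_b²) = √(0.207² + 1.242²) = 1.259 kip/in.
φr_n = 0.75 × 0.6 × 60 × (0.707 × 0.1875) = 3.579 kip/in → adequate.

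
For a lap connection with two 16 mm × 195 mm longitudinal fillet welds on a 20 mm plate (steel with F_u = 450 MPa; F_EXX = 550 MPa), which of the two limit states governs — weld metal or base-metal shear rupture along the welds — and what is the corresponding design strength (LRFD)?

φR_n ≈ 1090 kN (weld metal governs)

t_e = 0.707 × 16 = 11.31 mm; L = 390 mm.
Weld metal: φR_n = 0.75 × 0.6 × 550 × 11.31 × 390 × 10⁻³ = 1092 kN.
Base metal (shear rupture): φR_n = 0.75 × 0.6 × 450 × 20 × 390 × 10⁻³ = 1580 kN.
Governing: weld metal.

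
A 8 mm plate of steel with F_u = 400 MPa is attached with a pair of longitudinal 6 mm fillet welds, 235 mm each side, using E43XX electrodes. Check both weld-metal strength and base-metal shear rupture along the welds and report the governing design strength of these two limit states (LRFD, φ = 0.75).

E43XX → F_EXX = 430 MPa.
t_e = 0.707 × 6 = 4.242 mm; L = 470 mm.
Weld metal: φR_n = 0.75 × 0.6 × 430 × 4.242 × 470 × 10⁻³ = 385.8 kN.
Base metal (shear rupture): φR_n = 0.75 × 0.6 × 400 × 8 × 470 × 10⁻³ = 676.8 kN.
Governing: weld metal.

φR_n ≈ 386 kN (weld metal governs)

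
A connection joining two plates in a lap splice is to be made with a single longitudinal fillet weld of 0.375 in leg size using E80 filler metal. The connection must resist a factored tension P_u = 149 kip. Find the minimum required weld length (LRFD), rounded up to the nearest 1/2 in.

L = 16 in

E80XX → F_EXX = 80 ksi.
Throat t_e = 0.707 × 0.375 = 0.2651 in.
φr_n = 0.75 × 0.6 × 80 × 0.2651 = 9.544 kip/in.
L_req = P_u / φr_n = 149 / 9.544 = 15.61 in total.
Round up → use L = 16 in.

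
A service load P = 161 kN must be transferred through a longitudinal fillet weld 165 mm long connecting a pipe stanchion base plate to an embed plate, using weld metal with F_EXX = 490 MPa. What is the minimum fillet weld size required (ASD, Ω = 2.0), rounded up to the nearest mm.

Total weld length L = 165 mm.
Required throat t_e = P × Ω / (0.6 F_EXX × L) = 161 × 2.0 / (0.6 × 490 × 165 × 10⁻³) = 6.638 mm.
Required leg w = t_e / 0.707 = 9.389 mm → use 10 mm.

w = 10 mm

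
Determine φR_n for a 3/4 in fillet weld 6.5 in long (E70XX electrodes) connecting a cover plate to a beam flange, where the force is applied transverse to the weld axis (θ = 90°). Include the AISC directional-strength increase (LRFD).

φR_n ≈ 163 kip

E70XX → F_EXX = 70 ksi.
t_e = 0.707 × 0.75 = 0.5302 in; A_we = 0.5302 × 6.5 = 3.447 in².
Directional factor: 1.0 + 0.5 sin^1.5(90°) = 1.5.
F_nw = 0.6 × 70 × 1.5 = 63 ksi.
φR_n = 0.75 × 63 × 3.447 = 162.9 kip.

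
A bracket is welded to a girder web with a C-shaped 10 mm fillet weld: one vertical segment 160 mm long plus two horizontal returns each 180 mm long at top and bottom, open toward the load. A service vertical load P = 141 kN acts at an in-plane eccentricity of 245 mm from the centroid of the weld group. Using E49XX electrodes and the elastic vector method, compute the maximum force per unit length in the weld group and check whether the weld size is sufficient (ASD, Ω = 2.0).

f_max ≈ 1320 N/mm; NOT adequate

E49XX → F_EXX = 490 MPa.
Total weld length L_w = 520 mm. Treat welds as unit-width lines.
Centroid: x̄ = 2×180×90 / 520 = 62.31 mm from the vertical weld.
Polar moment about centroid: J = I_x + I_y = [160³/12 + 2×180×80²] + [160×62.31² + 2(180³/12 + 180×27.69²)] = 4515000 mm³.
Direct shear f_v = P/L_w = 141×10³ / 520 = 271.2 N/mm (vertical).
Torsion M = P·e = 141×10³ × 245 = 34545000 N·mm.
Critical point at (x, y) = (117.7, 80) from centroid. f_tx = M·y/J = 612.2 N/mm; f_ty = M·x/J = 900.6 N/mm.
Resultant f_max = √[f_tx² + (f_v + f_ty)²] = √[612.2² + (271.2 + 900.6)²] = 1322 N/mm.
Capacity per unit length: r_n/Ω = (1/2.0) × 0.6 × 490 × (0.707 × 10) = 1039 N/mm.
1322 > 1039 → NOT adequate.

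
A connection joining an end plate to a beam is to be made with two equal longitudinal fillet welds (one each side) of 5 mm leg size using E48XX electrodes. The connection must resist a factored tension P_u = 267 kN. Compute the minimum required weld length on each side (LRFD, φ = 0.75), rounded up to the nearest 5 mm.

L = 175 mm on each side

E48XX → F_EXX = 480 MPa.
Throat t_e = 0.707 × 5 = 3.535 mm.
φr_n = 0.75 × 0.6 × 480 × 3.535 × 10⁻³ = 0.7636 kN/mm.
L_req = P_u / φr_n = 267 / 0.7636 = 349.7 mm total.
Per side: 349.7 / 2 = 174.8 mm.
Round up → use L = 175 mm on each side.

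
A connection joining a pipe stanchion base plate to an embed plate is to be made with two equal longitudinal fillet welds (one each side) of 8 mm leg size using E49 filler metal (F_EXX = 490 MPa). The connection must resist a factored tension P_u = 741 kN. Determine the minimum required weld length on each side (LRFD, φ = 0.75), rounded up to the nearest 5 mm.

Throat t_e = 0.707 × 8 = 5.656 mm.
φr_n = 0.75 × 0.6 × 490 × 5.656 × 10⁻³ = 1.247 kN/mm.
L_req = P_u / φr_n = 741 / 1.247 = 594.2 mm total.
Per side: 594.2 / 2 = 297.1 mm.
Round up → use L = 300 mm on each side.

L = 300 mm on each side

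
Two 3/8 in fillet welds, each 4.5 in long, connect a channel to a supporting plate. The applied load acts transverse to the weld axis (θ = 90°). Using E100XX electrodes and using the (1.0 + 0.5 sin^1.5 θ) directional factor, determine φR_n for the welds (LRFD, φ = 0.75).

φR_n ≈ 161 kip

E100XX → F_EXX = 100 ksi.
t_e = 0.707 × 0.375 = 0.2651 in; A_we = 0.2651 × 9 = 2.386 in².
Directional factor: 1.0 + 0.5 sin^1.5(90°) = 1.5.
F_nw = 0.6 × 100 × 1.5 = 90 ksi.
φR_n = 0.75 × 90 × 2.386 = 161.1 kip.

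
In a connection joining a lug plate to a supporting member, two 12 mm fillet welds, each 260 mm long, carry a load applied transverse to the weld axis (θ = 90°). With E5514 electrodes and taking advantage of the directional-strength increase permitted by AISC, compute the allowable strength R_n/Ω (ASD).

E55XX → F_EXX = 550 MPa.
t_e = 0.707 × 12 = 8.484 mm; A_we = 8.484 × 520 = 4412 mm².
Directional factor: 1.0 + 0.5 sin^1.5(90°) = 1.5.
F_nw = 0.6 × 550 × 1.5 = 495 MPa.
R_n/Ω = (495 × 4412) / 2.0 × 10⁻³ = 1092 kN.

R_n/Ω ≈ 1090 kN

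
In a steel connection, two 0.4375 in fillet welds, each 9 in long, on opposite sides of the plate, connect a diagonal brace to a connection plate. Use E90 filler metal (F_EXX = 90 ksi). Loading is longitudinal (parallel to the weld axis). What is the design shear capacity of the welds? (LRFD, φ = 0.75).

φR_n ≈ 225 kips

Effective throat t_e = 0.707 × 0.4375 = 0.3093 in.
Total length L = 18 in; A_we = 0.3093 × 18 = 5.568 in².
F_nw = 0.6 F_EXX = 0.6 × 90 = 54 ksi.
φR_n = 0.75 × 54 × 5.568 = 225.5 kips.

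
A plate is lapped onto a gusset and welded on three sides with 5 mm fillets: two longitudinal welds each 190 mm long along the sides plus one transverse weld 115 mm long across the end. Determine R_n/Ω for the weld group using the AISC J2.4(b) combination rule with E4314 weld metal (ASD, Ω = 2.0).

R_n/Ω ≈ 226 kN

E43XX → F_EXX = 430 MPa.
t_e = 0.707 × 5 = 3.535 mm.
R_nwl = 0.6 × 430 × 3.535 × 380 × 10⁻³ = 346.6 kN (longitudinal, 2 welds).
R_nwt = 0.6 × 430 × 3.535 × 115 × 10⁻³ = 104.9 kN (transverse, base value).
(i) R_nwl + R_nwt = 451.5 kN; (ii) 0.85 R_nwl + 1.5 R_nwt = 451.9 kN.
R_n = max = 451.9 kN [governs: (ii)]; R_n/Ω = 226 kN.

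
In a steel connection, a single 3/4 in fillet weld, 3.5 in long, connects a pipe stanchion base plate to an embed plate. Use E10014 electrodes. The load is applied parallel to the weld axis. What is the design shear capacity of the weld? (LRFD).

E100XX → F_EXX = 100 ksi.
Effective throat t_e = 0.707 × 0.75 = 0.5302 in.
Total length L = 3.5 in; A_we = 0.5302 × 3.5 = 1.856 in².
F_nw = 0.6 F_EXX = 0.6 × 100 = 60 ksi.
φR_n = 0.75 × 60 × 1.856 = 83.51 kip.

φR_n ≈ 83.5 kip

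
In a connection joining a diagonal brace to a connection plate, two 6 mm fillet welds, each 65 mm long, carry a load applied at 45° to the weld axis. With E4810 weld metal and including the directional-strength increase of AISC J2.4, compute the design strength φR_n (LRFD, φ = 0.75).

E48XX → F_EXX = 480 MPa.
t_e = 0.707 × 6 = 4.242 mm; A_we = 4.242 × 130 = 551.5 mm².
Directional factor: 1.0 + 0.5 sin^1.5(45°) = 1.297.
F_nw = 0.6 × 480 × 1.297 = 373.6 MPa.
φR_n = 0.75 × 373.6 × 551.5 × 10⁻³ = 154.5 kN.

φR_n ≈ 155 kN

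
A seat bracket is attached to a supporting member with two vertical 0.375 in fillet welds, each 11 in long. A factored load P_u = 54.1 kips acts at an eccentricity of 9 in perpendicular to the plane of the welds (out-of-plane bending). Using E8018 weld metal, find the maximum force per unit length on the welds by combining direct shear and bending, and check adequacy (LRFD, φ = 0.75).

E80XX → F_EXX = 80 ksi.
L_w = 2 × 11 = 22 in; section modulus (unit throat) S = 2 × L²/6 = 40.33 in².
Direct shear f_v = P/L_w = 54.1/22 = 2.459 kip/in.
Moment M = P × e = 54.1 × 9 = 486.9 kip·in; bending f_b = M/S = 12.07 kip/in.
f_max = √(f_v² + f_b²) = √(2.459² + 12.07²) = 12.32 kip/in.
φr_n = 0.75 × 0.6 × 80 × (0.707 × 0.375) = 9.544 kip/in → NOT adequate.

f_max ≈ 12.3 kip/in; NOT adequate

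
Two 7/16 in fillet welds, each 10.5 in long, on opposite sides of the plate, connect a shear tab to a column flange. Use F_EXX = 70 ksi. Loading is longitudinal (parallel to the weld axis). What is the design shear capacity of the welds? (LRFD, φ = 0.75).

φR_n ≈ 205 kip

Effective throat t_e = 0.707 × 0.4375 = 0.3093 in.
Total length L = 21 in; A_we = 0.3093 × 21 = 6.496 in².
F_nw = 0.6 F_EXX = 0.6 × 70 = 42 ksi.
φR_n = 0.75 × 42 × 6.496 = 204.6 kip.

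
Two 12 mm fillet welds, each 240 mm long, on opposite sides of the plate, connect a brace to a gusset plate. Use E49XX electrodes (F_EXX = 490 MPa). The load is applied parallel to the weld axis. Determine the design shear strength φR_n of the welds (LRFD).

Effective throat t_e = 0.707 × 12 = 8.484 mm.
Total length L = 480 mm; A_we = 8.484 × 480 = 4072 mm².
F_nw = 0.6 F_EXX = 0.6 × 490 = 294 MPa.
φR_n = 0.75 × 294 × 4072 × 10⁻³ = 897.9 kN.

φR_n ≈ 898 kN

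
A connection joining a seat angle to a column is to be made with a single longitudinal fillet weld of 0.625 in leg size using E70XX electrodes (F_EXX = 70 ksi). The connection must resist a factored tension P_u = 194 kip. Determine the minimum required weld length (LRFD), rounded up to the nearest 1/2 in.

L = 14 in

Throat t_e = 0.707 × 0.625 = 0.4419 in.
φr_n = 0.75 × 0.6 × 70 × 0.4419 = 13.92 kip/in.
L_req = P_u / φr_n = 194 / 13.92 = 13.94 in total.
Round up → use L = 14 in.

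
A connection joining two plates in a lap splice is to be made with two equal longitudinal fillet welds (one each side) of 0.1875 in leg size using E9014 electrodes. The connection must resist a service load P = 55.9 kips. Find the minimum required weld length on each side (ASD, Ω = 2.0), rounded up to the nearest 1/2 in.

L = 8 in on each side

E90XX → F_EXX = 90 ksi.
Throat t_e = 0.707 × 0.1875 = 0.1326 in.
r_n/Ω = (0.6 × 90 × 0.1326) / 2.0 = 3.579 kip/in.
L_req = P / (r_n/Ω) = 55.9 / 3.579 = 15.62 in total.
Per side: 15.62 / 2 = 7.809 in.
Round up → use L = 8 in on each side.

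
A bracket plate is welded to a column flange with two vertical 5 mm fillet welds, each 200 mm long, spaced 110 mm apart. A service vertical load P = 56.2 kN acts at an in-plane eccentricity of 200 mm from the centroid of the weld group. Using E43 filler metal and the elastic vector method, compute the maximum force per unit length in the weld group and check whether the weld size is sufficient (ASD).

f_max ≈ 585 N/mm; NOT adequate

E43XX → F_EXX = 430 MPa.
Total weld length L_w = 400 mm. Treat welds as unit-width lines.
Polar moment about centroid: J = 2[d³/12 + d(b/2)²] = 2[200³/12 + 200×55²] = 2543000 mm³.
Direct shear f_v = P/L_w = 56.2×10³ / 400 = 140.5 N/mm (vertical).
Torsion M = P·e = 56.2×10³ × 200 = 11240000 N·mm.
Critical point at (x, y) = (55, 100) from centroid. f_tx = M·y/J = 441.9 N/mm; f_ty = M·x/J = 243.1 N/mm.
Resultant f_max = √[f_tx² + (f_v + f_ty)²] = √[441.9² + (140.5 + 243.1)²] = 585.2 N/mm.
Capacity per unit length: r_n/Ω = (1/2.0) × 0.6 × 430 × (0.707 × 5) = 456 N/mm.
585.2 > 456 → NOT adequate.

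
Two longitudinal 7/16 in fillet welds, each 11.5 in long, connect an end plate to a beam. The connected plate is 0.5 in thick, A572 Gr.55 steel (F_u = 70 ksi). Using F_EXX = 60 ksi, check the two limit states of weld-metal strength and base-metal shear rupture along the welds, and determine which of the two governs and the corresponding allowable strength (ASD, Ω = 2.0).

t_e = 0.707 × 0.4375 = 0.3093 in; L = 23 in.
Weld metal: R_n/Ω = (1/2.0) × 0.6 × 60 × 0.3093 × 23 = 128.1 kip.
Base metal (shear rupture): R_n/Ω = (1/2.0) × 0.6 × 70 × 0.5 × 23 = 241.5 kip.
Governing: weld metal.

R_n/Ω ≈ 128 kip (weld metal governs)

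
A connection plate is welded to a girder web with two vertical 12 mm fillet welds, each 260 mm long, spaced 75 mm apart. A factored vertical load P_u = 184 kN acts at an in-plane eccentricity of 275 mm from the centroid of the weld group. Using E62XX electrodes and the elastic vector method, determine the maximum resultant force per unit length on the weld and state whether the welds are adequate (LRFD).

f_max ≈ 2000 N/mm; adequate

E62XX → F_EXX = 620 MPa.
Total weld length L_w = 520 mm. Treat welds as unit-width lines.
Polar moment about centroid: J = 2[d³/12 + d(b/2)²] = 2[260³/12 + 260×37.5²] = 3661000 mm³.
Direct shear f_v = P/L_w = 184×10³ / 520 = 353.8 N/mm (vertical).
Torsion M = P·e = 184×10³ × 275 = 50600000 N·mm.
Critical point at (x, y) = (37.5, 130) from centroid. f_tx = M·y/J = 1797 N/mm; f_ty = M·x/J = 518.4 N/mm.
Resultant f_max = √[f_tx² + (f_v + f_ty)²] = √[1797² + (353.8 + 518.4)²] = 1997 N/mm.
Capacity per unit length: φr_n = 0.75 × 0.6 × 620 × (0.707 × 12) = 2367 N/mm.
1997 ≤ 2367 → adequate.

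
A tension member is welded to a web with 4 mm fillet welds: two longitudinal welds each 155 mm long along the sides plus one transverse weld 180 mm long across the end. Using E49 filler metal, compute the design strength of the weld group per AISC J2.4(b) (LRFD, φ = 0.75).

φR_n ≈ 333 kN

E49XX → F_EXX = 490 MPa.
t_e = 0.707 × 4 = 2.828 mm.
R_nwl = 0.6 × 490 × 2.828 × 310 × 10⁻³ = 257.7 kN (longitudinal, 2 welds).
R_nwt = 0.6 × 490 × 2.828 × 180 × 10⁻³ = 149.7 kN (transverse, base value).
(i) R_nwl + R_nwt = 407.4 kN; (ii) 0.85 R_nwl + 1.5 R_nwt = 443.6 kN.
R_n = max = 443.6 kN [governs: (ii)]; φR_n = 332.7 kN.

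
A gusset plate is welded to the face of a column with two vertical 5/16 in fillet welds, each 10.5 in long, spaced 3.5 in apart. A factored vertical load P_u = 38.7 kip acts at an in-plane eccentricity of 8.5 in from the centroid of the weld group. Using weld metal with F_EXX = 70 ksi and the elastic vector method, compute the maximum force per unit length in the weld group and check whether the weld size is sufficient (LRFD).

f_max ≈ 7.86 kip/in; NOT adequate

Total weld length L_w = 21 in. Treat welds as unit-width lines.
Polar moment about centroid: J = 2[d³/12 + d(b/2)²] = 2[10.5³/12 + 10.5×1.75²] = 257.2 in³.
Direct shear f_v = P/L_w = 38.7 / 21 = 1.843 kip/in (vertical).
Torsion M = P·e = 38.7 × 8.5 = 328.95 kip·in.
Critical point at (x, y) = (1.75, 5.25) from centroid. f_tx = M·y/J = 6.713 kip/in; f_ty = M·x/J = 2.238 kip/in.
Resultant f_max = √[f_tx² + (f_v + f_ty)²] = √[6.713² + (1.843 + 2.238)²] = 7.856 kip/in.
Capacity per unit length: φr_n = 0.75 × 0.6 × 70 × (0.707 × 0.3125) = 6.96 kip/in.
7.856 > 6.96 → NOT adequate.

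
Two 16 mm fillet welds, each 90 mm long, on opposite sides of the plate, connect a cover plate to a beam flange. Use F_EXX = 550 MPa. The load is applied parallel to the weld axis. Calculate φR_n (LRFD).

φR_n ≈ 504 kN

Effective throat t_e = 0.707 × 16 = 11.31 mm.
Total length L = 180 mm; A_we = 11.31 × 180 = 2036 mm².
F_nw = 0.6 F_EXX = 0.6 × 550 = 330 MPa.
φR_n = 0.75 × 330 × 2036 × 10⁻³ = 503.9 kN.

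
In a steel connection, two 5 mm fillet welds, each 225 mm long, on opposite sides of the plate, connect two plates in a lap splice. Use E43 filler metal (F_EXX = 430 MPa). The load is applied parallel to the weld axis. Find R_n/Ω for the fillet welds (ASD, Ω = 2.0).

R_n/Ω ≈ 205 kN

Effective throat t_e = 0.707 × 5 = 3.535 mm.
Total length L = 450 mm; A_we = 3.535 × 450 = 1591 mm².
F_nw = 0.6 F_EXX = 0.6 × 430 = 258 MPa.
R_n = 258 × 1591 × 10⁻³ = 410.4 kN; R_n/Ω = 410.4/2.0 = 205.2 kN.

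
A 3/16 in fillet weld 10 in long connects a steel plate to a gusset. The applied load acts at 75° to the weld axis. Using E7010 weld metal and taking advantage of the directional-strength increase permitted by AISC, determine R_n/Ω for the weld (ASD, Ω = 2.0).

E70XX → F_EXX = 70 ksi.
t_e = 0.707 × 0.1875 = 0.1326 in; A_we = 0.1326 × 10 = 1.326 in².
Directional factor: 1.0 + 0.5 sin^1.5(75°) = 1.475.
F_nw = 0.6 × 70 × 1.475 = 61.94 ksi.
R_n/Ω = (61.94 × 1.326) / 2.0 = 41.05 kips.

R_n/Ω ≈ 41.1 kips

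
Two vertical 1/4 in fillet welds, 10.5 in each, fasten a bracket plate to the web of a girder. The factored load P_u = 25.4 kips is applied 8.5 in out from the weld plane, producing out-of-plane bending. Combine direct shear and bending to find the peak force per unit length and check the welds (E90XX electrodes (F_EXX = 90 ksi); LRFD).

f_max ≈ 6 kip/in; adequate

L_w = 2 × 10.5 = 21 in; section modulus (unit throat) S = 2 × L²/6 = 36.75 in².
Direct shear f_v = P/L_w = 25.4/21 = 1.21 kip/in.
Moment M = P × e = 25.4 × 8.5 = 215.9 kip·in; bending f_b = M/S = 5.875 kip/in.
f_max = √(f_v² + f_b²) = √(1.21² + 5.875²) = 5.998 kip/in.
φr_n = 0.75 × 0.6 × 90 × (0.707 × 0.25) = 7.158 kip/in → adequate.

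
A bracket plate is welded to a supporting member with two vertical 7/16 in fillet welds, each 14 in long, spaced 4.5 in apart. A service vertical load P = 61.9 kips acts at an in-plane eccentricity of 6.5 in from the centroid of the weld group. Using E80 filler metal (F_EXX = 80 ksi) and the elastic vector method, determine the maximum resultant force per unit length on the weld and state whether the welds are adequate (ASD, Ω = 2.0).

Total weld length L_w = 28 in. Treat welds as unit-width lines.
Polar moment about centroid: J = 2[d³/12 + d(b/2)²] = 2[14³/12 + 14×2.25²] = 599.1 in³.
Direct shear f_v = P/L_w = 61.9 / 28 = 2.211 kip/in (vertical).
Torsion M = P·e = 61.9 × 6.5 = 402.35 kip·in.
Critical point at (x, y) = (2.25, 7) from centroid. f_tx = M·y/J = 4.701 kip/in; f_ty = M·x/J = 1.511 kip/in.
Resultant f_max = √[f_tx² + (f_v + f_ty)²] = √[4.701² + (2.211 + 1.511)²] = 5.996 kip/in.
Capacity per unit length: r_n/Ω = (1/2.0) × 0.6 × 80 × (0.707 × 0.4375) = 7.423 kip/in.
5.996 ≤ 7.423 → adequate.

f_max ≈ 6 kip/in; adequate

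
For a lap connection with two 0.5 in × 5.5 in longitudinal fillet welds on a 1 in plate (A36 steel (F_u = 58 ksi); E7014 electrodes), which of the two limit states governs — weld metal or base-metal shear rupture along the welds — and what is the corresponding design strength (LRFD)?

E70XX → F_EXX = 70 ksi.
t_e = 0.707 × 0.5 = 0.3535 in; L = 11 in.
Weld metal: φR_n = 0.75 × 0.6 × 70 × 0.3535 × 11 = 122.5 kip.
Base metal (shear rupture): φR_n = 0.75 × 0.6 × 58 × 1 × 11 = 287.1 kip.
Governing: weld metal.

φR_n ≈ 122 kip (weld metal governs)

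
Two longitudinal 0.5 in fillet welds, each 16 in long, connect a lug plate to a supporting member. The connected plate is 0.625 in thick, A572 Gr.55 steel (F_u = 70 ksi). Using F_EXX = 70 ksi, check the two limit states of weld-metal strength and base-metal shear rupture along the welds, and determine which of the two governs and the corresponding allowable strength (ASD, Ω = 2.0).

t_e = 0.707 × 0.5 = 0.3535 in; L = 32 in.
Weld metal: R_n/Ω = (1/2.0) × 0.6 × 70 × 0.3535 × 32 = 237.6 kip.
Base metal (shear rupture): R_n/Ω = (1/2.0) × 0.6 × 70 × 0.625 × 32 = 420 kip.
Governing: weld metal.

R_n/Ω ≈ 238 kip (weld metal governs)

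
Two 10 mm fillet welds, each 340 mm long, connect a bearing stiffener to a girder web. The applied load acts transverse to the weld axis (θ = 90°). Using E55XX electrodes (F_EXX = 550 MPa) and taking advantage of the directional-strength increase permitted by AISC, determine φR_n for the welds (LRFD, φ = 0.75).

t_e = 0.707 × 10 = 7.07 mm; A_we = 7.07 × 680 = 4808 mm².
Directional factor: 1.0 + 0.5 sin^1.5(90°) = 1.5.
F_nw = 0.6 × 550 × 1.5 = 495 MPa.
φR_n = 0.75 × 495 × 4808 × 10⁻³ = 1785 kN.

φR_n ≈ 1780 kN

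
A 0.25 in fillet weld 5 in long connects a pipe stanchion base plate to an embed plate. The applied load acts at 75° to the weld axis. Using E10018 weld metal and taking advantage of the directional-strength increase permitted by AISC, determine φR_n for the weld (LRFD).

E100XX → F_EXX = 100 ksi.
t_e = 0.707 × 0.25 = 0.1767 in; A_we = 0.1767 × 5 = 0.8837 in².
Directional factor: 1.0 + 0.5 sin^1.5(75°) = 1.475.
F_nw = 0.6 × 100 × 1.475 = 88.48 ksi.
φR_n = 0.75 × 88.48 × 0.8837 = 58.65 kips.

φR_n ≈ 58.6 kips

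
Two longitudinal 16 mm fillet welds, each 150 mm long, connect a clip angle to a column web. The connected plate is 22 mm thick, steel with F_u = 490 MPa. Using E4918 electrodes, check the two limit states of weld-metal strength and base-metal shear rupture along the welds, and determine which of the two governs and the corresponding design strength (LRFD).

E49XX → F_EXX = 490 MPa.
t_e = 0.707 × 16 = 11.31 mm; L = 300 mm.
Weld metal: φR_n = 0.75 × 0.6 × 490 × 11.31 × 300 × 10⁻³ = 748.3 kN.
Base metal (shear rupture): φR_n = 0.75 × 0.6 × 490 × 22 × 300 × 10⁻³ = 1455 kN.
Governing: weld metal.

φR_n ≈ 748 kN (weld metal governs)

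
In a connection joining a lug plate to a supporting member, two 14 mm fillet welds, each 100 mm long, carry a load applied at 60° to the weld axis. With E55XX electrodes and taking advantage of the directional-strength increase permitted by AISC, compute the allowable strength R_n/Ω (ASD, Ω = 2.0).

R_n/Ω ≈ 458 kN

E55XX → F_EXX = 550 MPa.
t_e = 0.707 × 14 = 9.898 mm; A_we = 9.898 × 200 = 1980 mm².
Directional factor: 1.0 + 0.5 sin^1.5(60°) = 1.403.
F_nw = 0.6 × 550 × 1.403 = 463 MPa.
R_n/Ω = (463 × 1980) / 2.0 × 10⁻³ = 458.3 kN.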